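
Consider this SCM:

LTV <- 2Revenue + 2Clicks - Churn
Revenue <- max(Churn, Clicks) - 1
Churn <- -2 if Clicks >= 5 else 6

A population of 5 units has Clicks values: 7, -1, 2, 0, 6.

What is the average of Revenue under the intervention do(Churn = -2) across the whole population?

1.8

The intervention sets Churn=-2 in all 5 units regardless of Clicks. Recomputing Revenue per unit gives 6, -2, 1, -1, 5; average 1.8.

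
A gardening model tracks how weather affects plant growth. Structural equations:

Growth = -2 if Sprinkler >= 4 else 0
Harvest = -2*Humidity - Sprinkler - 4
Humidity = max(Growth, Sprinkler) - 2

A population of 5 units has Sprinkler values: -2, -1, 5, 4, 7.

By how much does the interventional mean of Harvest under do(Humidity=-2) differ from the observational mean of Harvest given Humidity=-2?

-4.1

Every unit gets Humidity=-2 under the intervention. Harvest values become 2, 1, -5, -4, -7; E[Harvest|do(Humidity=-2)] = -2.6.
Observing Humidity=-2 restricts to units where Humidity's equation naturally yields -2: Sprinkler ∈ {-2, -1}. In that subpopulation Harvest = 2, 1, mean 1.5.
Difference = -2.6 − 1.5 = -4.1.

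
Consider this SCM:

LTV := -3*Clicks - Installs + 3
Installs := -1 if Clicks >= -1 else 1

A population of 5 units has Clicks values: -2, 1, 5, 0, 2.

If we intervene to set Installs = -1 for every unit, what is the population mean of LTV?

0.4

Every unit gets Installs=-1 under the intervention. LTV values become 10, 1, -11, 4, -2; E[LTV|do(Installs=-1)] = 0.4.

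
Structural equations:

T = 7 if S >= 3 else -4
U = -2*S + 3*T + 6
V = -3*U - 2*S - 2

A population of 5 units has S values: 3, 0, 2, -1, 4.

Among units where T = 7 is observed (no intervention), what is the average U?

Observing T=7 restricts to units where T's equation naturally yields 7: S ∈ {3, 4}. In that subpopulation U = 21, 19, mean 20.

20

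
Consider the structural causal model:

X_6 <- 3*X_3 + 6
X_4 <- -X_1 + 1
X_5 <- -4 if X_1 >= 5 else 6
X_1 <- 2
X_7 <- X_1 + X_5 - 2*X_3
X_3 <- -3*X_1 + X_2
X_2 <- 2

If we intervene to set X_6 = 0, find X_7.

16

Intervening sets X_6 = 0 and removes its equation (X_6 <- 3*X_3 + 6).
No directed path runs from X_6 to X_7, so X_7 keeps its natural value.
X_3 = -3*X_1 + X_2  [with X_1=2, X_2=2]  = -4
X_5 = -4 if X_1 >= 5 else 6  [with X_1=2]  = 6
X_7 = X_1 + X_5 - 2*X_3  [with X_1=2, X_5=6, X_3=-4]  = 16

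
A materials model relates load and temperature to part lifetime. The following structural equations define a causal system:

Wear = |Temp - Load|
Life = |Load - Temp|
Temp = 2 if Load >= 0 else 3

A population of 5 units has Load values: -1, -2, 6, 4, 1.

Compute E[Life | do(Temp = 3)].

do(Temp=3) breaks Temp's dependence on Load. With Temp=3 fixed, Life across the units is 4, 5, 3, 1, 2, mean 3.

3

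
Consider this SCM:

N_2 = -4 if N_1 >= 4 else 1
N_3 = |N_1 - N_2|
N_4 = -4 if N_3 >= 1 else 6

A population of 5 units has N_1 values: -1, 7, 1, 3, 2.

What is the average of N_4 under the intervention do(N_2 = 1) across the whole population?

Every unit gets N_2=1 under the intervention. N_4 values become -4, -4, 6, -4, -4; E[N_4|do(N_2=1)] = -2.

-2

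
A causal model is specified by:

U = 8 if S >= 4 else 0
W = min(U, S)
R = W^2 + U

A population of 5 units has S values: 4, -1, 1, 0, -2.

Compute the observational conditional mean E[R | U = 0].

1.25

Conditioning on U=0 selects the 4 unit(s) with S ∈ {-1, 1, 0, -2}. Their R values: 1, 0, 0, 4. Mean = 1.25.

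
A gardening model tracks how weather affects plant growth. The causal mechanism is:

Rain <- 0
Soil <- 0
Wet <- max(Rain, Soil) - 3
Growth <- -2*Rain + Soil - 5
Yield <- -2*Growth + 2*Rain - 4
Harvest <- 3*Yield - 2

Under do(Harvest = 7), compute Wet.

-3

do(Harvest=7) replaces the equation Harvest <- 3*Yield - 2 with the constant Harvest = 7.
Wet is not downstream of the intervention, so its value is determined by the original equations.
Wet = max(Rain, Soil) - 3  [with Rain=0, Soil=0]  = -3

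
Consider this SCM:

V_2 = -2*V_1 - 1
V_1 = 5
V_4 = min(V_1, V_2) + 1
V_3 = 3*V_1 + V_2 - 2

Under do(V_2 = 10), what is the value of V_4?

6

Under do(V_2=10), the mechanism V_2 = -2*V_1 - 1 is discarded; V_2 is fixed at 10.
V_4 = min(V_1, V_2) + 1  [with V_1=5, V_2=10]  = 6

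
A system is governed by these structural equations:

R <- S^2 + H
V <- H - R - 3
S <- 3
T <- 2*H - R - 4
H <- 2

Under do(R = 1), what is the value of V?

-2

The intervention breaks the incoming arrows to R: R <- S^2 + H no longer applies, and R = 1.
V = H - R - 3  [with H=2, R=1]  = -2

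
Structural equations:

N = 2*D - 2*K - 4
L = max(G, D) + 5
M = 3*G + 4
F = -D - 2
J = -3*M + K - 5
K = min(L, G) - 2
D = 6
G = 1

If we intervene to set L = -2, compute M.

7

The intervention breaks the incoming arrows to L: L = max(G, D) + 5 no longer applies, and L = -2.
No directed path runs from L to M, so M keeps its natural value.
M = 3*G + 4  [with G=1]  = 7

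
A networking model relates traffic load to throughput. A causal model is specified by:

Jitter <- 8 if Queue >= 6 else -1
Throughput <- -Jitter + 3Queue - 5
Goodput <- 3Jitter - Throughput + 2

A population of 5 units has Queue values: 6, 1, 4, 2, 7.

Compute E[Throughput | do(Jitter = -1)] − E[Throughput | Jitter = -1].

5

Every unit gets Jitter=-1 under the intervention. Throughput values become 14, -1, 8, 2, 17; E[Throughput|do(Jitter=-1)] = 8.
Observing Jitter=-1 restricts to units where Jitter's equation naturally yields -1: Queue ∈ {1, 4, 2}. In that subpopulation Throughput = -1, 8, 2, mean 3.
Difference = 8 − 3 = 5.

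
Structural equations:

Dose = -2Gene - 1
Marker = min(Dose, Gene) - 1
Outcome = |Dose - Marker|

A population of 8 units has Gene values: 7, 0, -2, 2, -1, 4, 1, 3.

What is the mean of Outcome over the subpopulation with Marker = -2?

2

E[Outcome|Marker=-2] averages over only the 2 units with Marker=-2 (Gene = 0, -1): Outcome = 1, 3, mean 2.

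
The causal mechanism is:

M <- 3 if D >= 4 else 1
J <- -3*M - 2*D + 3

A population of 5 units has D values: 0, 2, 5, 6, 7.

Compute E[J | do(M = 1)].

-8

Every unit gets M=1 under the intervention. J values become 0, -4, -10, -12, -14; E[J|do(M=1)] = -8.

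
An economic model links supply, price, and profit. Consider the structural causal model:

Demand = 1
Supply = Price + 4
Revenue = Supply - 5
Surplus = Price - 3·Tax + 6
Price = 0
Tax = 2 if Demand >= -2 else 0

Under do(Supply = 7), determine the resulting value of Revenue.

The intervention breaks the incoming arrows to Supply: Supply = Price + 4 no longer applies, and Supply = 7.
Revenue = Supply - 5  [with Supply=7]  = 2

2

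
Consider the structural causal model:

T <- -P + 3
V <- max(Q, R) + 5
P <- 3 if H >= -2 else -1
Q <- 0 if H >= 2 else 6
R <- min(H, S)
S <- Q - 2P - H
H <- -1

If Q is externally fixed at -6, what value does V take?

Under do(Q=-6), the mechanism Q <- 0 if H >= 2 else 6 is discarded; Q is fixed at -6.
P = 3 if H >= -2 else -1  [with H=-1]  = 3
S = Q - 2P - H  [with Q=-6, P=3, H=-1]  = -11
R = min(H, S)  [with H=-1, S=-11]  = -11
V = max(Q, R) + 5  [with Q=-6, R=-11]  = -1

-1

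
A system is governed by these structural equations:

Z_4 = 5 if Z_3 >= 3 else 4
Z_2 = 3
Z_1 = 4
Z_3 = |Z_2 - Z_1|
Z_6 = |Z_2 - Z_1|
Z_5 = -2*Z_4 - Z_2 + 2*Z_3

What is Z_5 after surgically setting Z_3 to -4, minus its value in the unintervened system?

do(Z_3=-4) replaces the equation Z_3 = |Z_2 - Z_1| with the constant Z_3 = -4.
Z_4 = 5 if Z_3 >= 3 else 4  [with Z_3=-4]  = 4
Z_5 = -2*Z_4 - Z_2 + 2*Z_3  [with Z_4=4, Z_2=3, Z_3=-4]  = -19
Without intervention: Z_3 = |Z_2 - Z_1|  [with Z_2=3, Z_1=4]  = 1; Z_4 = 5 if Z_3 >= 3 else 4  [with Z_3=1]  = 4; Z_5 = -2*Z_4 - Z_2 + 2*Z_3  [with Z_4=4, Z_2=3, Z_3=1]  = -9.
Change = -19 − (-9) = -10.

-10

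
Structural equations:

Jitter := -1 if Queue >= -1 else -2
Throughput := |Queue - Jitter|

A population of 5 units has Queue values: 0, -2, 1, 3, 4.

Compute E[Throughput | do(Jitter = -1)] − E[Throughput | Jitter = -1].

-0.4

Under do(Jitter=-1), Jitter's equation is replaced by Jitter=-1 for every unit. Per-unit Throughput: 1, 1, 2, 4, 5. Mean = 2.6.
Observing Jitter=-1 restricts to units where Jitter's equation naturally yields -1: Queue ∈ {0, 1, 3, 4}. In that subpopulation Throughput = 1, 2, 4, 5, mean 3.
Difference = 2.6 − 3 = -0.4.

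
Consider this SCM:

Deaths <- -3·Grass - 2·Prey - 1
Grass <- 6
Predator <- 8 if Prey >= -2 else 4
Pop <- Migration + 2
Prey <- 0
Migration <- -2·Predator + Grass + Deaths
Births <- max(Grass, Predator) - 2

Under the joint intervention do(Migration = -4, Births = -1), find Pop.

-2

Under do(Migration = -4, Births = -1), each intervened variable's structural equation is replaced by its fixed value.
Pop = Migration + 2  [with Migration=-4]  = -2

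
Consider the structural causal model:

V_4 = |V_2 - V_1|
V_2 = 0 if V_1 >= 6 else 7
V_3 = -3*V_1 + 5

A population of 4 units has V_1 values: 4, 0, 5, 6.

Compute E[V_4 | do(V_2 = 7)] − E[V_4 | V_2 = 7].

-0.75

do(V_2=7) breaks V_2's dependence on V_1. With V_2=7 fixed, V_4 across the units is 3, 7, 2, 1, mean 3.25.
Observing V_2=7 restricts to units where V_2's equation naturally yields 7: V_1 ∈ {4, 0, 5}. In that subpopulation V_4 = 3, 7, 2, mean 4.
Difference = 3.25 − 4 = -0.75.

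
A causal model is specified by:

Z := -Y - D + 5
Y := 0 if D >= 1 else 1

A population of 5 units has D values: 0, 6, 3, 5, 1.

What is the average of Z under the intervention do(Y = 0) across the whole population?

2

Under do(Y=0), Y's equation is replaced by Y=0 for every unit. Per-unit Z: 5, -1, 2, 0, 4. Mean = 2.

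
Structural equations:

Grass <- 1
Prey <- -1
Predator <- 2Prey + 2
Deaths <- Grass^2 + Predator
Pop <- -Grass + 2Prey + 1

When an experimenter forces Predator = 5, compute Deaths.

The intervention breaks the incoming arrows to Predator: Predator <- 2Prey + 2 no longer applies, and Predator = 5.
Deaths = Grass^2 + Predator  [with Grass=1, Predator=5]  = 6

6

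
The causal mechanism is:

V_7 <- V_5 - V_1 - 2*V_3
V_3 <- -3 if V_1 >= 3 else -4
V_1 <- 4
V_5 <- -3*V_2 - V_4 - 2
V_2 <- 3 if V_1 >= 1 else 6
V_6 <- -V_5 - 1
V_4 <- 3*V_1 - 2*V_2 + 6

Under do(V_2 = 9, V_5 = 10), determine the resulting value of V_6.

Setting V_2 = 9, V_5 = 10 by intervention discards those variables' equations.
V_6 = -V_5 - 1  [with V_5=10]  = -11

-11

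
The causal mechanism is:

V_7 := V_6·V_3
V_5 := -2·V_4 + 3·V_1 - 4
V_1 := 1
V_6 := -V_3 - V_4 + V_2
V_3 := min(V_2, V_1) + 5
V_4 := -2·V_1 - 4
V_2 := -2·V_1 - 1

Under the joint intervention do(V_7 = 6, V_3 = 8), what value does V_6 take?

-5

Setting V_7 = 6, V_3 = 8 by intervention discards those variables' equations.
V_2 = -2·V_1 - 1  [with V_1=1]  = -3
V_4 = -2·V_1 - 4  [with V_1=1]  = -6
V_6 = -V_3 - V_4 + V_2  [with V_3=8, V_4=-6, V_2=-3]  = -5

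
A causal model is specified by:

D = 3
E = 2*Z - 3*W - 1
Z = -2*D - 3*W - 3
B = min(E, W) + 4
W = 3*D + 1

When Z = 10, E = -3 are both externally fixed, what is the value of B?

1

Setting Z = 10, E = -3 by intervention discards those variables' equations.
W = 3*D + 1  [with D=3]  = 10
B = min(E, W) + 4  [with E=-3, W=10]  = 1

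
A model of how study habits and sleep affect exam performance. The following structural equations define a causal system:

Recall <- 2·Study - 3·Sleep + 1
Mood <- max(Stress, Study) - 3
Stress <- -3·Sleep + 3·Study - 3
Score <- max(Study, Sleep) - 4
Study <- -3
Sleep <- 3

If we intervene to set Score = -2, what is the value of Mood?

-6

Intervening sets Score = -2 and removes its equation (Score <- max(Study, Sleep) - 4).
No directed path runs from Score to Mood, so Mood keeps its natural value.
Stress = -3·Sleep + 3·Study - 3  [with Sleep=3, Study=-3]  = -21
Mood = max(Stress, Study) - 3  [with Stress=-21, Study=-3]  = -6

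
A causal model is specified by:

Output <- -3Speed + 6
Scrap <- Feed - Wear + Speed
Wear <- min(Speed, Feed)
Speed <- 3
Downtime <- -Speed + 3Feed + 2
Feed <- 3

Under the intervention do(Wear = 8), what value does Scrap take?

-2

The intervention breaks the incoming arrows to Wear: Wear <- min(Speed, Feed) no longer applies, and Wear = 8.
Scrap = Feed - Wear + Speed  [with Feed=3, Wear=8, Speed=3]  = -2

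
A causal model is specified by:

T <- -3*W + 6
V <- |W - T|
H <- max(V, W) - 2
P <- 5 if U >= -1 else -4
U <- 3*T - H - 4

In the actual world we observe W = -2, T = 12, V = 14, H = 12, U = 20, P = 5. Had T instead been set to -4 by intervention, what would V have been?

2

The intervention breaks the incoming arrows to T: T <- -3*W + 6 no longer applies, and T = -4.
V = |W - T|  [with W=-2, T=-4]  = 2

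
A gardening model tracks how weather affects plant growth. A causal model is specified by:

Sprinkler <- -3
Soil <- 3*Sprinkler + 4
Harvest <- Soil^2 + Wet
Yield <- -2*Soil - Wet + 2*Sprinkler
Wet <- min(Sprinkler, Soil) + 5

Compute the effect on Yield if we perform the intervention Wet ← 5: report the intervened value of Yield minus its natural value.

-5

The intervention breaks the incoming arrows to Wet: Wet <- min(Sprinkler, Soil) + 5 no longer applies, and Wet = 5.
Soil = 3*Sprinkler + 4  [with Sprinkler=-3]  = -5
Yield = -2*Soil - Wet + 2*Sprinkler  [with Soil=-5, Wet=5, Sprinkler=-3]  = -1
Without intervention: Soil = 3*Sprinkler + 4  [with Sprinkler=-3]  = -5; Wet = min(Sprinkler, Soil) + 5  [with Sprinkler=-3, Soil=-5]  = 0; Yield = -2*Soil - Wet + 2*Sprinkler  [with Soil=-5, Wet=0, Sprinkler=-3]  = 4.
Change = -1 − 4 = -5.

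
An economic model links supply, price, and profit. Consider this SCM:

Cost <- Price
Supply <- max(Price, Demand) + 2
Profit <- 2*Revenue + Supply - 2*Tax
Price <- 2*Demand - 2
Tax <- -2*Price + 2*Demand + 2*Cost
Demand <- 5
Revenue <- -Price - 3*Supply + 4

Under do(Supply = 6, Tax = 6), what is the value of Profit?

-50

Under do(Supply = 6, Tax = 6), each intervened variable's structural equation is replaced by its fixed value.
Price = 2*Demand - 2  [with Demand=5]  = 8
Revenue = -Price - 3*Supply + 4  [with Price=8, Supply=6]  = -22
Profit = 2*Revenue + Supply - 2*Tax  [with Revenue=-22, Supply=6, Tax=6]  = -50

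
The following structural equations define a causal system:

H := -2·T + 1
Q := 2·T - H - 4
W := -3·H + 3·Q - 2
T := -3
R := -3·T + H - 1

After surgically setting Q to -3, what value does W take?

The intervention breaks the incoming arrows to Q: Q := 2·T - H - 4 no longer applies, and Q = -3.
H = -2·T + 1  [with T=-3]  = 7
W = -3·H + 3·Q - 2  [with H=7, Q=-3]  = -32

-32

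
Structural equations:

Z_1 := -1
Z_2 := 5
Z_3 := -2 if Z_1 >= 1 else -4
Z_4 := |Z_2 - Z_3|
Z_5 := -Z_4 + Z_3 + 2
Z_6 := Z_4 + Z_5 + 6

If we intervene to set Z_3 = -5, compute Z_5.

-13

do(Z_3=-5) replaces the equation Z_3 := -2 if Z_1 >= 1 else -4 with the constant Z_3 = -5.
Z_4 = |Z_2 - Z_3|  [with Z_2=5, Z_3=-5]  = 10
Z_5 = -Z_4 + Z_3 + 2  [with Z_4=10, Z_3=-5]  = -13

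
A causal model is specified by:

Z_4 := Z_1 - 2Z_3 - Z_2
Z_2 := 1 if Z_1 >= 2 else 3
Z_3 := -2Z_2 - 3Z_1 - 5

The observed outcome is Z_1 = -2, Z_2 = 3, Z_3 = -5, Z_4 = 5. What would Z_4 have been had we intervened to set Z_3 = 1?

-7

The intervention breaks the incoming arrows to Z_3: Z_3 := -2Z_2 - 3Z_1 - 5 no longer applies, and Z_3 = 1.
Z_2 = 1 if Z_1 >= 2 else 3  [with Z_1=-2]  = 3
Z_4 = Z_1 - 2Z_3 - Z_2  [with Z_1=-2, Z_3=1, Z_2=3]  = -7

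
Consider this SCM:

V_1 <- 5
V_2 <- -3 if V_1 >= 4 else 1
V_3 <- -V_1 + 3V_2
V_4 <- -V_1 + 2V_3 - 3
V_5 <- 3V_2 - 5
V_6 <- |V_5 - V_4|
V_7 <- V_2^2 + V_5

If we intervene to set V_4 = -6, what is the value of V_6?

Under do(V_4=-6), the mechanism V_4 <- -V_1 + 2V_3 - 3 is discarded; V_4 is fixed at -6.
V_2 = -3 if V_1 >= 4 else 1  [with V_1=5]  = -3
V_5 = 3V_2 - 5  [with V_2=-3]  = -14
V_6 = |V_5 - V_4|  [with V_5=-14, V_4=-6]  = 8

8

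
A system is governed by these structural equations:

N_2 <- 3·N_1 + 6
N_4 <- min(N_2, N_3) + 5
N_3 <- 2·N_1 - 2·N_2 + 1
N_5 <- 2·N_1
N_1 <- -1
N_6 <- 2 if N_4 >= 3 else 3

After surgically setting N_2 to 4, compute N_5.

-2

do(N_2=4) replaces the equation N_2 <- 3·N_1 + 6 with the constant N_2 = 4.
Since N_5 is not a descendant of the intervened variable, it is unaffected.
N_5 = 2·N_1  [with N_1=-1]  = -2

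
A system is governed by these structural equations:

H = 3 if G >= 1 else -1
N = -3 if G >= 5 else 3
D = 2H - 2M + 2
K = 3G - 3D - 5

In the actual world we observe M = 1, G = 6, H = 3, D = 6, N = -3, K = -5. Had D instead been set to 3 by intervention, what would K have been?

Under do(D=3), the mechanism D = 2H - 2M + 2 is discarded; D is fixed at 3.
K = 3G - 3D - 5  [with G=6, D=3]  = 4

4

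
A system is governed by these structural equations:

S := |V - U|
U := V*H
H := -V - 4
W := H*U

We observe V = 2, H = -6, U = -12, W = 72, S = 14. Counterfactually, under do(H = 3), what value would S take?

4

do(H=3) replaces the equation H := -V - 4 with the constant H = 3.
U = V*H  [with V=2, H=3]  = 6
S = |V - U|  [with V=2, U=6]  = 4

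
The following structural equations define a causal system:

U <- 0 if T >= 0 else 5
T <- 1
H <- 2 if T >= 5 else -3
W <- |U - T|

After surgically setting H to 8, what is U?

0

The intervention breaks the incoming arrows to H: H <- 2 if T >= 5 else -3 no longer applies, and H = 8.
Since U is not a descendant of the intervened variable, it is unaffected.
U = 0 if T >= 0 else 5  [with T=1]  = 0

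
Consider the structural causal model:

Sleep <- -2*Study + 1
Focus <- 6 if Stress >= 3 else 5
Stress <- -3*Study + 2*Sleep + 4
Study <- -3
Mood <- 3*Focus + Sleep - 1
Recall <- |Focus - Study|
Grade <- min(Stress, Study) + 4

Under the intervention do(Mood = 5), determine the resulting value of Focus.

The intervention breaks the incoming arrows to Mood: Mood <- 3*Focus + Sleep - 1 no longer applies, and Mood = 5.
Since Focus is not a descendant of the intervened variable, it is unaffected.
Sleep = -2*Study + 1  [with Study=-3]  = 7
Stress = -3*Study + 2*Sleep + 4  [with Study=-3, Sleep=7]  = 27
Focus = 6 if Stress >= 3 else 5  [with Stress=27]  = 6

6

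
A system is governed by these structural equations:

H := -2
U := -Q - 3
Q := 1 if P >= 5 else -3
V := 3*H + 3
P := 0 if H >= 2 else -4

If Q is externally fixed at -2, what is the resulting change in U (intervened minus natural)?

-1

The intervention breaks the incoming arrows to Q: Q := 1 if P >= 5 else -3 no longer applies, and Q = -2.
U = -Q - 3  [with Q=-2]  = -1
Without intervention: P = 0 if H >= 2 else -4  [with H=-2]  = -4; Q = 1 if P >= 5 else -3  [with P=-4]  = -3; U = -Q - 3  [with Q=-3]  = 0.
Change = -1 − 0 = -1.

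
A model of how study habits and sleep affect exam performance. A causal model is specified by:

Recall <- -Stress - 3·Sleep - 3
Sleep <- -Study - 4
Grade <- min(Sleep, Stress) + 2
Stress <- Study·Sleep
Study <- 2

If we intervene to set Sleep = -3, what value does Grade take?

-4

do(Sleep=-3) replaces the equation Sleep <- -Study - 4 with the constant Sleep = -3.
Stress = Study·Sleep  [with Study=2, Sleep=-3]  = -6
Grade = min(Sleep, Stress) + 2  [with Sleep=-3, Stress=-6]  = -4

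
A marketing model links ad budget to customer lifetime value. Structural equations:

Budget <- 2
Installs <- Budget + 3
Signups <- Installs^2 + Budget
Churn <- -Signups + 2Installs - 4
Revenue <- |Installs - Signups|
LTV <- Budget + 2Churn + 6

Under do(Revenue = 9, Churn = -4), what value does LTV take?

0

Setting Revenue = 9, Churn = -4 by intervention discards those variables' equations.
LTV = Budget + 2Churn + 6  [with Budget=2, Churn=-4]  = 0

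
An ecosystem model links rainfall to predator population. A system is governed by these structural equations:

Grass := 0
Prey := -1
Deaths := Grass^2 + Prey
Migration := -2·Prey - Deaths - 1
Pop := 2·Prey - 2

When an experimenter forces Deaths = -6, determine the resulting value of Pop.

-4

do(Deaths=-6) replaces the equation Deaths := Grass^2 + Prey with the constant Deaths = -6.
Pop is not downstream of the intervention, so its value is determined by the original equations.
Pop = 2·Prey - 2  [with Prey=-1]  = -4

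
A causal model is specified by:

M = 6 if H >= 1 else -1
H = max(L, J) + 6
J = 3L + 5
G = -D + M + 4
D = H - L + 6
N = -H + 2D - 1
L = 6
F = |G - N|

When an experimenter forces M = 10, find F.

do(M=10) replaces the equation M = 6 if H >= 1 else -1 with the constant M = 10.
J = 3L + 5  [with L=6]  = 23
H = max(L, J) + 6  [with L=6, J=23]  = 29
D = H - L + 6  [with H=29, L=6]  = 29
G = -D + M + 4  [with D=29, M=10]  = -15
N = -H + 2D - 1  [with H=29, D=29]  = 28
F = |G - N|  [with G=-15, N=28]  = 43

43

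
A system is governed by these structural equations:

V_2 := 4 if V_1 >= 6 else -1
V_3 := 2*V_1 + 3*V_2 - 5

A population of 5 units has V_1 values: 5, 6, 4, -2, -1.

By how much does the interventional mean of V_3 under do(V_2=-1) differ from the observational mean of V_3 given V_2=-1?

1.8

The intervention sets V_2=-1 in all 5 units regardless of V_1. Recomputing V_3 per unit gives 2, 4, 0, -12, -10; average -3.2.
Observing V_2=-1 restricts to units where V_2's equation naturally yields -1: V_1 ∈ {5, 4, -2, -1}. In that subpopulation V_3 = 2, 0, -12, -10, mean -5.
Difference = -3.2 − (-5) = 1.8.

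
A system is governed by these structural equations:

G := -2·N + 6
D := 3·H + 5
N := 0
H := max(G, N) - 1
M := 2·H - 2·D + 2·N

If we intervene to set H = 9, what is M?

do(H=9) replaces the equation H := max(G, N) - 1 with the constant H = 9.
D = 3·H + 5  [with H=9]  = 32
M = 2·H - 2·D + 2·N  [with H=9, D=32, N=0]  = -46

-46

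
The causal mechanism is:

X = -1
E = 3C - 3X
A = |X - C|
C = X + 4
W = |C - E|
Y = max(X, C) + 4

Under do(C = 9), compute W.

do(C=9) replaces the equation C = X + 4 with the constant C = 9.
E = 3C - 3X  [with C=9, X=-1]  = 30
W = |C - E|  [with C=9, E=30]  = 21

21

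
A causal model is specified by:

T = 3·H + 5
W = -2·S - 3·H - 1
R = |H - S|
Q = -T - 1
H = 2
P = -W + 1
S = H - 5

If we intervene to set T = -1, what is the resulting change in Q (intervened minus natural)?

Under do(T=-1), the mechanism T = 3·H + 5 is discarded; T is fixed at -1.
Q = -T - 1  [with T=-1]  = 0
Without intervention: T = 3·H + 5  [with H=2]  = 11; Q = -T - 1  [with T=11]  = -12.
Change = 0 − (-12) = 12.

12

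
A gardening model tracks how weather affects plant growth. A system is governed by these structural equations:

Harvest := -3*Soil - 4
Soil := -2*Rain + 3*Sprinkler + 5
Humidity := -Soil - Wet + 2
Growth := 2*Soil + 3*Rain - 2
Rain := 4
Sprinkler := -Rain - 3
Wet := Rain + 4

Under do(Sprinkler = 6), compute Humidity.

-21

Under do(Sprinkler=6), the mechanism Sprinkler := -Rain - 3 is discarded; Sprinkler is fixed at 6.
Soil = -2*Rain + 3*Sprinkler + 5  [with Rain=4, Sprinkler=6]  = 15
Wet = Rain + 4  [with Rain=4]  = 8
Humidity = -Soil - Wet + 2  [with Soil=15, Wet=8]  = -21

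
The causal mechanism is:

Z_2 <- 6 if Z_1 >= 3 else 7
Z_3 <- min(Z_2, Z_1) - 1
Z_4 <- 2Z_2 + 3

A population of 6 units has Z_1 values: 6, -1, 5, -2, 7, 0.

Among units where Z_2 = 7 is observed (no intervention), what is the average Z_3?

Observing Z_2=7 restricts to units where Z_2's equation naturally yields 7: Z_1 ∈ {-1, -2, 0}. In that subpopulation Z_3 = -2, -3, -1, mean -2.

-2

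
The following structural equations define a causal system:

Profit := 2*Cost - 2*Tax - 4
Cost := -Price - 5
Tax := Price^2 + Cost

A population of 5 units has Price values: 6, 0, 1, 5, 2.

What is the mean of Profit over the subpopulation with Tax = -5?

E[Profit|Tax=-5] averages over only the 2 units with Tax=-5 (Price = 0, 1): Profit = -4, -6, mean -5.

-5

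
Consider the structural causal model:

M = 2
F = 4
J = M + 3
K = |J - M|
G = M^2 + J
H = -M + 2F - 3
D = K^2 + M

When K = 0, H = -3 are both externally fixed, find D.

Setting K = 0, H = -3 by intervention discards those variables' equations.
D = K^2 + M  [with K=0, M=2]  = 2

2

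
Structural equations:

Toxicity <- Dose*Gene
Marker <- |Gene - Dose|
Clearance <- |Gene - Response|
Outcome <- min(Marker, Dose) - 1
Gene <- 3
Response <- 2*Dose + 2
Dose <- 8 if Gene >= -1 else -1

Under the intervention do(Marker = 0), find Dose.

Under do(Marker=0), the mechanism Marker <- |Gene - Dose| is discarded; Marker is fixed at 0.
Since Dose is not a descendant of the intervened variable, it is unaffected.
Dose = 8 if Gene >= -1 else -1  [with Gene=3]  = 8

8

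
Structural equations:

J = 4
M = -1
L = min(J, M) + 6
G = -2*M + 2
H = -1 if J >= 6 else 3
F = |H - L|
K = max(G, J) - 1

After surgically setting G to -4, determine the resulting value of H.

Intervening sets G = -4 and removes its equation (G = -2*M + 2).
No directed path runs from G to H, so H keeps its natural value.
H = -1 if J >= 6 else 3  [with J=4]  = 3

3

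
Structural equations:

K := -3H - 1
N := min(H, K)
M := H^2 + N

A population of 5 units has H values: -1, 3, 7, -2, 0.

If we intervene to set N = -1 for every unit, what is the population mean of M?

11.6

The intervention sets N=-1 in all 5 units regardless of H. Recomputing M per unit gives 0, 8, 48, 3, -1; average 11.6.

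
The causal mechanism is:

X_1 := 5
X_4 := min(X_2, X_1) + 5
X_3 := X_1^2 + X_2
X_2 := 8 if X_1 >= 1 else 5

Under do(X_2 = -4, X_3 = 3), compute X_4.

1

Setting X_2 = -4, X_3 = 3 by intervention discards those variables' equations.
X_4 = min(X_2, X_1) + 5  [with X_2=-4, X_1=5]  = 1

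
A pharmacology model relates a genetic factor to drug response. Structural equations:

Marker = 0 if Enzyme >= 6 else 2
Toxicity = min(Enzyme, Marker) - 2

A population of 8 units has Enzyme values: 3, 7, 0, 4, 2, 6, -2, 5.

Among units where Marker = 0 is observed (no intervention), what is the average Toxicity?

E[Toxicity|Marker=0] averages over only the 2 units with Marker=0 (Enzyme = 7, 6): Toxicity = -2, -2, mean -2.

-2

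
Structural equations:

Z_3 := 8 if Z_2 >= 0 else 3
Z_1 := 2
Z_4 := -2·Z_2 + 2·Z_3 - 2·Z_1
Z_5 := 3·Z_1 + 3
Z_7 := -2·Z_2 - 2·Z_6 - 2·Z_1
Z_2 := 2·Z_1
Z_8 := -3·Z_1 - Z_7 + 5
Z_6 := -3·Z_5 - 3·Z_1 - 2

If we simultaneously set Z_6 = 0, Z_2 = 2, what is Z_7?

Setting Z_6 = 0, Z_2 = 2 by intervention discards those variables' equations.
Z_7 = -2·Z_2 - 2·Z_6 - 2·Z_1  [with Z_2=2, Z_6=0, Z_1=2]  = -8

-8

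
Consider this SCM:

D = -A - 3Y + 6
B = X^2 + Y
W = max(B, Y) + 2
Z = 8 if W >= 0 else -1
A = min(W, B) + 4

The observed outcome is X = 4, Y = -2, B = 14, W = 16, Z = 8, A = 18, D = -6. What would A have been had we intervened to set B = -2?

2

The intervention breaks the incoming arrows to B: B = X^2 + Y no longer applies, and B = -2.
W = max(B, Y) + 2  [with B=-2, Y=-2]  = 0
A = min(W, B) + 4  [with W=0, B=-2]  = 2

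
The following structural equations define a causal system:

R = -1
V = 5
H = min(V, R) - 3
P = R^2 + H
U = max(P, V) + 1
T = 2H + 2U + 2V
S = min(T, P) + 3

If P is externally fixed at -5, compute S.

The intervention breaks the incoming arrows to P: P = R^2 + H no longer applies, and P = -5.
H = min(V, R) - 3  [with V=5, R=-1]  = -4
U = max(P, V) + 1  [with P=-5, V=5]  = 6
T = 2H + 2U + 2V  [with H=-4, U=6, V=5]  = 14
S = min(T, P) + 3  [with T=14, P=-5]  = -2

-2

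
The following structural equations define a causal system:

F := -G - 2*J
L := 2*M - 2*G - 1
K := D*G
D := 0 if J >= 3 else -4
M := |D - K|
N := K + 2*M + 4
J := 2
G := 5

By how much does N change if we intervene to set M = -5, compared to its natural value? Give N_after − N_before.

-42

Intervening sets M = -5 and removes its equation (M := |D - K|).
D = 0 if J >= 3 else -4  [with J=2]  = -4
K = D*G  [with D=-4, G=5]  = -20
N = K + 2*M + 4  [with K=-20, M=-5]  = -26
Without intervention: D = 0 if J >= 3 else -4  [with J=2]  = -4; K = D*G  [with D=-4, G=5]  = -20; M = |D - K|  [with D=-4, K=-20]  = 16; N = K + 2*M + 4  [with K=-20, M=16]  = 16.
Change = -26 − 16 = -42.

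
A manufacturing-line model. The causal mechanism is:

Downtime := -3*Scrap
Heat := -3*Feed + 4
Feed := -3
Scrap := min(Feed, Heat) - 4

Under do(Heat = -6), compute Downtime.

Under do(Heat=-6), the mechanism Heat := -3*Feed + 4 is discarded; Heat is fixed at -6.
Scrap = min(Feed, Heat) - 4  [with Feed=-3, Heat=-6]  = -10
Downtime = -3*Scrap  [with Scrap=-10]  = 30

30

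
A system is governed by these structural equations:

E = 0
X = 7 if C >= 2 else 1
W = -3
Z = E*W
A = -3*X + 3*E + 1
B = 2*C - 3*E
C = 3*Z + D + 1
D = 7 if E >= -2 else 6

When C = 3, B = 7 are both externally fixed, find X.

Under do(C = 3, B = 7), each intervened variable's structural equation is replaced by its fixed value.
X = 7 if C >= 2 else 1  [with C=3]  = 7

7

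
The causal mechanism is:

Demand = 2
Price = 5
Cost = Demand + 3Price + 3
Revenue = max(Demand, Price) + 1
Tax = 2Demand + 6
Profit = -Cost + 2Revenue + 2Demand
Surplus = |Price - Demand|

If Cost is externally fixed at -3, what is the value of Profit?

The intervention breaks the incoming arrows to Cost: Cost = Demand + 3Price + 3 no longer applies, and Cost = -3.
Revenue = max(Demand, Price) + 1  [with Demand=2, Price=5]  = 6
Profit = -Cost + 2Revenue + 2Demand  [with Cost=-3, Revenue=6, Demand=2]  = 19

19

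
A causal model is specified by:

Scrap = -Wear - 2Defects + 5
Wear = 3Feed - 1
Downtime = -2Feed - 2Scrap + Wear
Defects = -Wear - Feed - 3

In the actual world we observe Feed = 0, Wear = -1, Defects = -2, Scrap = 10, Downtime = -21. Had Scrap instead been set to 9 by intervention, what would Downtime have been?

Intervening sets Scrap = 9 and removes its equation (Scrap = -Wear - 2Defects + 5).
Wear = 3Feed - 1  [with Feed=0]  = -1
Downtime = -2Feed - 2Scrap + Wear  [with Feed=0, Scrap=9, Wear=-1]  = -19

-19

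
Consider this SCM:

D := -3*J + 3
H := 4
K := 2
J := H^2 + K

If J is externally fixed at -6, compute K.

2

Under do(J=-6), the mechanism J := H^2 + K is discarded; J is fixed at -6.
Since K is not a descendant of the intervened variable, it is unaffected.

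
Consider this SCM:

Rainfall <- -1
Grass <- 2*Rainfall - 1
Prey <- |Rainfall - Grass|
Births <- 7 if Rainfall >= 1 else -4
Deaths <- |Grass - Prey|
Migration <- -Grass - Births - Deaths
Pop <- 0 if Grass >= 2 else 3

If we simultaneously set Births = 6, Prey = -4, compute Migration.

The joint intervention fixes Births = 6, Prey = -4, removing each variable's own equation.
Grass = 2*Rainfall - 1  [with Rainfall=-1]  = -3
Deaths = |Grass - Prey|  [with Grass=-3, Prey=-4]  = 1
Migration = -Grass - Births - Deaths  [with Grass=-3, Births=6, Deaths=1]  = -4

-4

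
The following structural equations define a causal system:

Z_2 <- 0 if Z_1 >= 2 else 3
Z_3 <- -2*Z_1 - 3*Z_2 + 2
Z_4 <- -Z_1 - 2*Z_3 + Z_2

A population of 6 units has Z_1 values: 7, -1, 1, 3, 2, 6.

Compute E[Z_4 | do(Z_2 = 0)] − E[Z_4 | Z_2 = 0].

Every unit gets Z_2=0 under the intervention. Z_4 values become 17, -7, -1, 5, 2, 14; E[Z_4|do(Z_2=0)] = 5.
Observing Z_2=0 restricts to units where Z_2's equation naturally yields 0: Z_1 ∈ {7, 3, 2, 6}. In that subpopulation Z_4 = 17, 5, 2, 14, mean 9.5.
Difference = 5 − 9.5 = -4.5.

-4.5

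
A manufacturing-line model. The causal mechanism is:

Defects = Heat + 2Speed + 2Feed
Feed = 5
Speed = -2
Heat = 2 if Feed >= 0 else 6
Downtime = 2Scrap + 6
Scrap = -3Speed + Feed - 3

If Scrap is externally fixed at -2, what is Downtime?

2

The intervention breaks the incoming arrows to Scrap: Scrap = -3Speed + Feed - 3 no longer applies, and Scrap = -2.
Downtime = 2Scrap + 6  [with Scrap=-2]  = 2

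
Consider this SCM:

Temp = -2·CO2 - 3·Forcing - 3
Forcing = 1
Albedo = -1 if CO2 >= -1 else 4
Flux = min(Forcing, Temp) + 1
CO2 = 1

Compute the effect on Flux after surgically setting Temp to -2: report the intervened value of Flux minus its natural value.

do(Temp=-2) replaces the equation Temp = -2·CO2 - 3·Forcing - 3 with the constant Temp = -2.
Flux = min(Forcing, Temp) + 1  [with Forcing=1, Temp=-2]  = -1
Without intervention: Temp = -2·CO2 - 3·Forcing - 3  [with CO2=1, Forcing=1]  = -8; Flux = min(Forcing, Temp) + 1  [with Forcing=1, Temp=-8]  = -7.
Change = -1 − (-7) = 6.

6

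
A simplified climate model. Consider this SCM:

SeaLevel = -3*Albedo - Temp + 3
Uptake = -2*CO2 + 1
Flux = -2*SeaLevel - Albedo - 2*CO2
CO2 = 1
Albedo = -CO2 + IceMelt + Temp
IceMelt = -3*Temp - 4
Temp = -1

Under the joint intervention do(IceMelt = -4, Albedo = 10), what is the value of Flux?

Setting IceMelt = -4, Albedo = 10 by intervention discards those variables' equations.
SeaLevel = -3*Albedo - Temp + 3  [with Albedo=10, Temp=-1]  = -26
Flux = -2*SeaLevel - Albedo - 2*CO2  [with SeaLevel=-26, Albedo=10, CO2=1]  = 40

40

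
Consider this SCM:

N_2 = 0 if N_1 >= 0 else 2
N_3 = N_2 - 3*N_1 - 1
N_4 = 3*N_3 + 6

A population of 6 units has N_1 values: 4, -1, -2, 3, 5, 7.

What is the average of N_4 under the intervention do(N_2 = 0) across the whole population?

do(N_2=0) breaks N_2's dependence on N_1. With N_2=0 fixed, N_4 across the units is -33, 12, 21, -24, -42, -60, mean -21.

-21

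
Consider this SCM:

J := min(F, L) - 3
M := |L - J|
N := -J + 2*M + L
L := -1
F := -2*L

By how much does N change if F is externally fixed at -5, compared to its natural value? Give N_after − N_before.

do(F=-5) replaces the equation F := -2*L with the constant F = -5.
J = min(F, L) - 3  [with F=-5, L=-1]  = -8
M = |L - J|  [with L=-1, J=-8]  = 7
N = -J + 2*M + L  [with J=-8, M=7, L=-1]  = 21
Without intervention: F = -2*L  [with L=-1]  = 2; J = min(F, L) - 3  [with F=2, L=-1]  = -4; M = |L - J|  [with L=-1, J=-4]  = 3; N = -J + 2*M + L  [with J=-4, M=3, L=-1]  = 9.
Change = 21 − 9 = 12.

12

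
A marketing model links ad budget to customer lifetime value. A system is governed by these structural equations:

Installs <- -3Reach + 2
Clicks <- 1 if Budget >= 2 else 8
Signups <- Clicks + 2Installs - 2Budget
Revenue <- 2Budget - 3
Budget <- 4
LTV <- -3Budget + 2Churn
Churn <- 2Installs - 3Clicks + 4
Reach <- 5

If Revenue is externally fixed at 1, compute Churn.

Intervening sets Revenue = 1 and removes its equation (Revenue <- 2Budget - 3).
Since Churn is not a descendant of the intervened variable, it is unaffected.
Clicks = 1 if Budget >= 2 else 8  [with Budget=4]  = 1
Installs = -3Reach + 2  [with Reach=5]  = -13
Churn = 2Installs - 3Clicks + 4  [with Installs=-13, Clicks=1]  = -25

-25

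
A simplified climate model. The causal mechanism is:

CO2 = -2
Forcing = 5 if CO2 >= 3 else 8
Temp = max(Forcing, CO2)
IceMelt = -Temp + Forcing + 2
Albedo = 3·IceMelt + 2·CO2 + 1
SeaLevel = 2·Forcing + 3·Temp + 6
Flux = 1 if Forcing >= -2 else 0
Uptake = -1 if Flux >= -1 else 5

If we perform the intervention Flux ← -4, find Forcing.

Under do(Flux=-4), the mechanism Flux = 1 if Forcing >= -2 else 0 is discarded; Flux is fixed at -4.
Forcing is not downstream of the intervention, so its value is determined by the original equations.
Forcing = 5 if CO2 >= 3 else 8  [with CO2=-2]  = 8

8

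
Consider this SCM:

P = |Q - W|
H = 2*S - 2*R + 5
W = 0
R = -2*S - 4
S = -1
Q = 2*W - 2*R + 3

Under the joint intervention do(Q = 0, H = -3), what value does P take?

Setting Q = 0, H = -3 by intervention discards those variables' equations.
P = |Q - W|  [with Q=0, W=0]  = 0

0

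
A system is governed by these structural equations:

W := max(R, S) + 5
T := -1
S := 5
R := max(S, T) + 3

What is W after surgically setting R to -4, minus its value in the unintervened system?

-3

The intervention breaks the incoming arrows to R: R := max(S, T) + 3 no longer applies, and R = -4.
W = max(R, S) + 5  [with R=-4, S=5]  = 10
Without intervention: R = max(S, T) + 3  [with S=5, T=-1]  = 8; W = max(R, S) + 5  [with R=8, S=5]  = 13.
Change = 10 − 13 = -3.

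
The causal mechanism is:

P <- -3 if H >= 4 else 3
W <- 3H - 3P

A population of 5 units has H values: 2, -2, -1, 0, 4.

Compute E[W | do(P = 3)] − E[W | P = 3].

2.55

The intervention sets P=3 in all 5 units regardless of H. Recomputing W per unit gives -3, -15, -12, -9, 3; average -7.2.
E[W|P=3] averages over only the 4 units with P=3 (H = 2, -2, -1, 0): W = -3, -15, -12, -9, mean -9.75.
Difference = -7.2 − (-9.75) = 2.55.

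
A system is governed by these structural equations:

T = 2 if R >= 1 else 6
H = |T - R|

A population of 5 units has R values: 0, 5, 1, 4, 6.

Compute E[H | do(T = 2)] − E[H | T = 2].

Every unit gets T=2 under the intervention. H values become 2, 3, 1, 2, 4; E[H|do(T=2)] = 2.4.
Conditioning on T=2 selects the 4 unit(s) with R ∈ {5, 1, 4, 6}. Their H values: 3, 1, 2, 4. Mean = 2.5.
Difference = 2.4 − 2.5 = -0.1.

-0.1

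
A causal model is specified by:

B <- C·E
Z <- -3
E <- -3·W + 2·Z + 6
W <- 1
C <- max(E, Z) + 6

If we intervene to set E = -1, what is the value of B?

-5

do(E=-1) replaces the equation E <- -3·W + 2·Z + 6 with the constant E = -1.
C = max(E, Z) + 6  [with E=-1, Z=-3]  = 5
B = C·E  [with C=5, E=-1]  = -5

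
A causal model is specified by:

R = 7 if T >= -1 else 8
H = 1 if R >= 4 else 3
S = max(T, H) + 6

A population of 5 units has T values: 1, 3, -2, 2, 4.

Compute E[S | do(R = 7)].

8.2

Every unit gets R=7 under the intervention. S values become 7, 9, 7, 8, 10; E[S|do(R=7)] = 8.2.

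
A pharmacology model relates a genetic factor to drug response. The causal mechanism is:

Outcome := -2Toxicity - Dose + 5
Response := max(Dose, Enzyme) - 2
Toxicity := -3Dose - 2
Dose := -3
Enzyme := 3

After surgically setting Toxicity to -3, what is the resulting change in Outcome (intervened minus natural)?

20

Intervening sets Toxicity = -3 and removes its equation (Toxicity := -3Dose - 2).
Outcome = -2Toxicity - Dose + 5  [with Toxicity=-3, Dose=-3]  = 14
Without intervention: Toxicity = -3Dose - 2  [with Dose=-3]  = 7; Outcome = -2Toxicity - Dose + 5  [with Toxicity=7, Dose=-3]  = -6.
Change = 14 − (-6) = 20.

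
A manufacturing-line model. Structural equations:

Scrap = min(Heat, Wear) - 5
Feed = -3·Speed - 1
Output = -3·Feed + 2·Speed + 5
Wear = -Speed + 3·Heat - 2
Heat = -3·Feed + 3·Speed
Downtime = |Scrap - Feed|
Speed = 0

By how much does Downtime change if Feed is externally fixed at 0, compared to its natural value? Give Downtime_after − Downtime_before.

6

Under do(Feed=0), the mechanism Feed = -3·Speed - 1 is discarded; Feed is fixed at 0.
Heat = -3·Feed + 3·Speed  [with Feed=0, Speed=0]  = 0
Wear = -Speed + 3·Heat - 2  [with Speed=0, Heat=0]  = -2
Scrap = min(Heat, Wear) - 5  [with Heat=0, Wear=-2]  = -7
Downtime = |Scrap - Feed|  [with Scrap=-7, Feed=0]  = 7
Without intervention: Feed = -3·Speed - 1  [with Speed=0]  = -1; Heat = -3·Feed + 3·Speed  [with Feed=-1, Speed=0]  = 3; Wear = -Speed + 3·Heat - 2  [with Speed=0, Heat=3]  = 7; Scrap = min(Heat, Wear) - 5  [with Heat=3, Wear=7]  = -2; Downtime = |Scrap - Feed|  [with Scrap=-2, Feed=-1]  = 1.
Change = 7 − 1 = 6.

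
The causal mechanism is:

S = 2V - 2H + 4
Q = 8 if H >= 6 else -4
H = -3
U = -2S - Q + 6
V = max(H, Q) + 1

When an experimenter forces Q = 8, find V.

The intervention breaks the incoming arrows to Q: Q = 8 if H >= 6 else -4 no longer applies, and Q = 8.
V = max(H, Q) + 1  [with H=-3, Q=8]  = 9

9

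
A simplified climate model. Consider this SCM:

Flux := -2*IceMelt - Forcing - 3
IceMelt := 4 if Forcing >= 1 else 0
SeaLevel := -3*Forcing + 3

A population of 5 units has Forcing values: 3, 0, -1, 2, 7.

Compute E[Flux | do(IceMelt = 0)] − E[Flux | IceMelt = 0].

Under do(IceMelt=0), IceMelt's equation is replaced by IceMelt=0 for every unit. Per-unit Flux: -6, -3, -2, -5, -10. Mean = -5.2.
E[Flux|IceMelt=0] averages over only the 2 units with IceMelt=0 (Forcing = 0, -1): Flux = -3, -2, mean -2.5.
Difference = -5.2 − (-2.5) = -2.7.

-2.7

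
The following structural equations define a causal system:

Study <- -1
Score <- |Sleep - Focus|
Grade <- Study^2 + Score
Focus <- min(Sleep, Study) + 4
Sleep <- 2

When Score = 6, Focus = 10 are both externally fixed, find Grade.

The joint intervention fixes Score = 6, Focus = 10, removing each variable's own equation.
Grade = Study^2 + Score  [with Study=-1, Score=6]  = 7

7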